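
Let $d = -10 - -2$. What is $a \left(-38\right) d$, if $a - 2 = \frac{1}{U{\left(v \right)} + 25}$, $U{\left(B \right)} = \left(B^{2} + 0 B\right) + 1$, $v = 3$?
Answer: $\frac{21584}{35} \approx 616.69$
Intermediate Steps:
$U{\left(B \right)} = 1 + B^{2}$ ($U{\left(B \right)} = \left(B^{2} + 0\right) + 1 = B^{2} + 1 = 1 + B^{2}$)
$d = -8$ ($d = -10 + 2 = -8$)
$a = \frac{71}{35}$ ($a = 2 + \frac{1}{\left(1 + 3^{2}\right) + 25} = 2 + \frac{1}{\left(1 + 9\right) + 25} = 2 + \frac{1}{10 + 25} = 2 + \frac{1}{35} = \frac{71}{35} \approx 2.0286$)
$a \left(-38\right) d = \frac{71}{35} \left(-38\right) \left(-8\right) = \left(- \frac{2698}{35}\right) \left(-8\right) = \frac{21584}{35}$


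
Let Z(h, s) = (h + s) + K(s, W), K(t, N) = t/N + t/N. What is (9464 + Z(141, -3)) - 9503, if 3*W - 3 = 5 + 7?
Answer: 489/5 ≈ 97.800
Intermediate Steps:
W = 5 (W = 1 + (5 + 7)/3 = 1 + (⅓)*12 = 1 + 4 = 5)
K(t, N) = 2*t/N
Z(h, s) = h + 7*s/5 (Z(h, s) = (h + s) + 2*s/5 = h + 7*s/5)
(9464 + Z(141, -3)) - 9503 = (9464 + (141 + (7/5)*(-3))) - 9503 = (9464 + (141 - 21/5)) - 9503 = (9464 + 684/5) - 9503 = 48004/5 - 9503 = 489/5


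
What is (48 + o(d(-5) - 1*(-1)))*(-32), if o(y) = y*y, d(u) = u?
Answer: -2048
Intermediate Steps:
o(y) = y**2
(48 + o(d(-5) - 1*(-1)))*(-32) = (48 + (-5 - 1*(-1))**2)*(-32) = (48 + (-5 + 1)**2)*(-32) = (48 + (-4)**2)*(-32) = (48 + 16)*(-32) = 64*(-32) = -2048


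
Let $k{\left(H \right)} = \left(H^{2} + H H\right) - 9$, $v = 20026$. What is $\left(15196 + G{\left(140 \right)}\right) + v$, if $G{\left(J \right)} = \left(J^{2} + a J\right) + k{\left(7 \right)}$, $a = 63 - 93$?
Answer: $50711$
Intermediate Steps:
$a = -30$ ($a = 63 - 93 = -30$)
$k{\left(H \right)} = -9 + 2 H^{2}$ ($k{\left(H \right)} = \left(H^{2} + H^{2}\right) - 9 = 2 H^{2} - 9 = -9 + 2 H^{2}$)
$G{\left(J \right)} = 89 + J^{2} - 30 J$ ($G{\left(J \right)} = \left(J^{2} - 30 J\right) - \left(9 - 2 \cdot 7^{2}\right) = \left(J^{2} - 30 J\right) + \left(-9 + 2 \cdot 49\right) = \left(J^{2} - 30 J\right) + \left(-9 + 98\right) = \left(J^{2} - 30 J\right) + 89 = 89 + J^{2} - 30 J$)
$\left(15196 + G{\left(140 \right)}\right) + v = \left(15196 + \left(89 + 140^{2} - 4200\right)\right) + 20026 = \left(15196 + \left(89 + 19600 - 4200\right)\right) + 20026 = \left(15196 + 15489\right) + 20026 = 30685 + 20026 = 50711$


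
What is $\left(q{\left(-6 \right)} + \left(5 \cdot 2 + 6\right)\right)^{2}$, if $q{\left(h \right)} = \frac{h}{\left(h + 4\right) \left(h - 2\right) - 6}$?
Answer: $\frac{5929}{25} \approx 237.16$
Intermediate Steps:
$q{\left(h \right)} = \frac{h}{-6 + \left(-2 + h\right) \left(4 + h\right)}$ ($q{\left(h \right)} = \frac{h}{\left(4 + h\right) \left(-2 + h\right) - 6} = \frac{h}{\left(-2 + h\right) \left(4 + h\right) - 6} = \frac{h}{-6 + \left(-2 + h\right) \left(4 + h\right)}$)
$\left(q{\left(-6 \right)} + \left(5 \cdot 2 + 6\right)\right)^{2} = \left(- \frac{6}{-14 + \left(-6\right)^{2} + 2 \left(-6\right)} + \left(5 \cdot 2 + 6\right)\right)^{2} = \left(- \frac{6}{-14 + 36 - 12} + \left(10 + 6\right)\right)^{2} = \left(- \frac{6}{10} + 16\right)^{2} = \left(\left(-6\right) \frac{1}{10} + 16\right)^{2} = \left(- \frac{3}{5} + 16\right)^{2} = \left(\frac{77}{5}\right)^{2} = \frac{5929}{25}$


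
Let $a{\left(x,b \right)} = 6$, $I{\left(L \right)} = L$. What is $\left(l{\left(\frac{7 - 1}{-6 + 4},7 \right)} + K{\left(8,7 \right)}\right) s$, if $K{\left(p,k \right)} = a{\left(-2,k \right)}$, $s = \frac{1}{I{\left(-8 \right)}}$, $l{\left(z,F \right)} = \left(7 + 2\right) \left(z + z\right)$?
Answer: $6$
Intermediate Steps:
$l{\left(z,F \right)} = 18 z$ ($l{\left(z,F \right)} = 9 \cdot 2 z = 18 z$)
$s = - \frac{1}{8}$ ($s = \frac{1}{-8} = - \frac{1}{8} \approx -0.125$)
$K{\left(p,k \right)} = 6$
$\left(l{\left(\frac{7 - 1}{-6 + 4},7 \right)} + K{\left(8,7 \right)}\right) s = \left(18 \frac{7 - 1}{-6 + 4} + 6\right) \left(- \frac{1}{8}\right) = \left(18 \frac{6}{-2} + 6\right) \left(- \frac{1}{8}\right) = \left(18 \cdot 6 \left(- \frac{1}{2}\right) + 6\right) \left(- \frac{1}{8}\right) = \left(18 \left(-3\right) + 6\right) \left(- \frac{1}{8}\right) = \left(-54 + 6\right) \left(- \frac{1}{8}\right) = \left(-48\right) \left(- \frac{1}{8}\right) = 6$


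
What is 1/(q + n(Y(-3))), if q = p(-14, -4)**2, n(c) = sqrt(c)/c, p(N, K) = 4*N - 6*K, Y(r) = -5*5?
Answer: 25600/26214401 + 5*I/26214401 ≈ 0.00097656 + 1.9073e-7*I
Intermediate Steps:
Y(r) = -25
p(N, K) = -6*K + 4*N
n(c) = 1/sqrt(c)
q = 1024 (q = (-6*(-4) + 4*(-14))**2 = (24 - 56)**2 = (-32)**2 = 1024)
1/(q + n(Y(-3))) = 1/(1024 + 1/sqrt(-25)) = 1/(1024 - I/5) = 25*(1024 + I/5)/26214401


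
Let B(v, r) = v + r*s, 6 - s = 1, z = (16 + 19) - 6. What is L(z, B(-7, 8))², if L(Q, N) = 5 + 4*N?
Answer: 18769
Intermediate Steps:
z = 29 (z = 35 - 6 = 29)
s = 5 (s = 6 - 1*1 = 6 - 1 = 5)
B(v, r) = v + 5*r (B(v, r) = v + r*5 = v + 5*r)
L(z, B(-7, 8))² = (5 + 4*(-7 + 5*8))² = (5 + 4*(-7 + 40))² = (5 + 4*33)² = (5 + 132)² = 137² = 18769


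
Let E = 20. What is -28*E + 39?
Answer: -521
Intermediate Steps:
-28*E + 39 = -28*20 + 39 = -560 + 39 = -521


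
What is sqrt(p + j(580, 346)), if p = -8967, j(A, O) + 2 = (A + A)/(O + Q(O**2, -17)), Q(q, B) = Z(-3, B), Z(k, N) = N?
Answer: I*sqrt(970431889)/329 ≈ 94.686*I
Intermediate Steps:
Q(q, B) = B
j(A, O) = -2 + 2*A/(-17 + O) (j(A, O) = -2 + (A + A)/(O - 17) = -2 + (2*A)/(-17 + O) = -2 + 2*A/(-17 + O))
sqrt(p + j(580, 346)) = sqrt(-8967 + 2*(17 + 580 - 1*346)/(-17 + 346)) = sqrt(-8967 + 2*(17 + 580 - 346)/329) = sqrt(-8967 + 2*(1/329)*251) = sqrt(-8967 + 502/329) = sqrt(-2949641/329) = I*sqrt(970431889)/329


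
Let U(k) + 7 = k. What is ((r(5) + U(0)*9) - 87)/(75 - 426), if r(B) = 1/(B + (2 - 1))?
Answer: 899/2106 ≈ 0.42688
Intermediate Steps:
U(k) = -7 + k
r(B) = 1/(1 + B) (r(B) = 1/(B + 1) = 1/(1 + B))
((r(5) + U(0)*9) - 87)/(75 - 426) = ((1/(1 + 5) + (-7 + 0)*9) - 87)/(75 - 426) = ((1/6 - 7*9) - 87)/(-351) = ((⅙ - 63) - 87)*(-1/351) = (-377/6 - 87)*(-1/351) = -899/6*(-1/351) = 899/2106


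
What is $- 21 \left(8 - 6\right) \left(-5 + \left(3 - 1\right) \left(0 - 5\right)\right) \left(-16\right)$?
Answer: $-10080$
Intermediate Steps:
$- 21 \left(8 - 6\right) \left(-5 + \left(3 - 1\right) \left(0 - 5\right)\right) \left(-16\right) = - 21 \cdot 2 \left(-5 + 2 \left(-5\right)\right) \left(-16\right) = - 21 \cdot 2 \left(-5 - 10\right) \left(-16\right) = - 21 \cdot 2 \left(-15\right) \left(-16\right) = \left(-21\right) \left(-30\right) \left(-16\right) = 630 \left(-16\right) = -10080$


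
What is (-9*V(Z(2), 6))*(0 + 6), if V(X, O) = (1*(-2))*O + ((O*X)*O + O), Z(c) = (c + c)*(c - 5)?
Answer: 23652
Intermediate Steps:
Z(c) = 2*c*(-5 + c) (Z(c) = (2*c)*(-5 + c) = 2*c*(-5 + c))
V(X, O) = -O + X*O² (V(X, O) = -2*O + (X*O² + O) = -2*O + (O + X*O²) = -O + X*O²)
(-9*V(Z(2), 6))*(0 + 6) = (-54*(-1 + 6*(2*2*(-5 + 2))))*(0 + 6) = -54*(-1 + 6*(2*2*(-3)))*6 = -54*(-1 + 6*(-12))*6 = -54*(-1 - 72)*6 = -54*(-73)*6 = -9*(-438)*6 = 3942*6 = 23652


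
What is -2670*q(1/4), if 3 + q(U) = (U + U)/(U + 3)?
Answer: 98790/13 ≈ 7599.2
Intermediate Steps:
q(U) = -3 + 2*U/(3 + U) (q(U) = -3 + (U + U)/(U + 3) = -3 + (2*U)/(3 + U) = -3 + 2*U/(3 + U))
-2670*q(1/4) = -2670*(-9 - 1/4)/(3 + 1/4) = -2670*(-9 - 1*1/4)/(3 + 1/4) = -2670*(-9 - 1/4)/13/4 = -10680*(-37)/(13*4) = -2670*(-37/13) = 98790/13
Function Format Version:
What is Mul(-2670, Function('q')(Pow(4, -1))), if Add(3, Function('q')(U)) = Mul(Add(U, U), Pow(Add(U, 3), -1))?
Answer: Rational(98790, 13) ≈ 7599.2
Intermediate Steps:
Function('q')(U) = Add(-3, Mul(2, U, Pow(Add(3, U), -1))) (Function('q')(U) = Add(-3, Mul(Add(U, U), Pow(Add(U, 3), -1))) = Add(-3, Mul(Mul(2, U), Pow(Add(3, U), -1))) = Add(-3, Mul(2, U, Pow(Add(3, U), -1))))
Mul(-2670, Function('q')(Pow(4, -1))) = Mul(-2670, Mul(Pow(Add(3, Pow(4, -1)), -1), Add(-9, Mul(-1, Pow(4, -1))))) = Mul(-2670, Mul(Pow(Add(3, Rational(1, 4)), -1), Add(-9, Mul(-1, Rational(1, 4))))) = Mul(-2670, Mul(Pow(Rational(13, 4), -1), Add(-9, Rational(-1, 4)))) = Mul(-2670, Mul(Rational(4, 13), Rational(-37, 4))) = Mul(-2670, Rational(-37, 13)) = Rational(98790, 13)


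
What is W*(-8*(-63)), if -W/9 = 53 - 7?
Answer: -208656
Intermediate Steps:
W = -414 (W = -9*(53 - 7) = -9*46 = -414)
W*(-8*(-63)) = -(-3312)*(-63) = -414*504 = -208656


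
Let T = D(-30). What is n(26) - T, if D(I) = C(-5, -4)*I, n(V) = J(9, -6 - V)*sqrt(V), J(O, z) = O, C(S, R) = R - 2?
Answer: -180 + 9*sqrt(26) ≈ -134.11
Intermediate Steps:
C(S, R) = -2 + R
n(V) = 9*sqrt(V)
D(I) = -6*I (D(I) = (-2 - 4)*I = -6*I)
T = 180 (T = -6*(-30) = 180)
n(26) - T = 9*sqrt(26) - 1*180 = 9*sqrt(26) - 180 = -180 + 9*sqrt(26)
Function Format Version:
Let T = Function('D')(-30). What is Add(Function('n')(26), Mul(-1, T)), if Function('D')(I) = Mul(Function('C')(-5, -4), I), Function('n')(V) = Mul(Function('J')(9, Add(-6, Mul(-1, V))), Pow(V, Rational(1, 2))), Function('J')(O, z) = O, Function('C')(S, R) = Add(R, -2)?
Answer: Add(-180, Mul(9, Pow(26, Rational(1, 2)))) ≈ -134.11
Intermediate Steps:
Function('C')(S, R) = Add(-2, R)
Function('n')(V) = Mul(9, Pow(V, Rational(1, 2)))
Function('D')(I) = Mul(-6, I) (Function('D')(I) = Mul(Add(-2, -4), I) = Mul(-6, I))
T = 180 (T = Mul(-6, -30) = 180)
Add(Function('n')(26), Mul(-1, T)) = Add(Mul(9, Pow(26, Rational(1, 2))), Mul(-1, 180)) = Add(Mul(9, Pow(26, Rational(1, 2))), -180) = Add(-180, Mul(9, Pow(26, Rational(1, 2))))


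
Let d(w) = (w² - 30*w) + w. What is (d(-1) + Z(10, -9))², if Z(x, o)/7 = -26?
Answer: 23104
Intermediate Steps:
d(w) = w² - 29*w
Z(x, o) = -182 (Z(x, o) = 7*(-26) = -182)
(d(-1) + Z(10, -9))² = (-(-29 - 1) - 182)² = (-1*(-30) - 182)² = (30 - 182)² = (-152)² = 23104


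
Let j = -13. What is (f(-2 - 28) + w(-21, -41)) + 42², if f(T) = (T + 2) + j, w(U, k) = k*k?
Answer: 3404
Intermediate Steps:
w(U, k) = k²
f(T) = -11 + T (f(T) = (T + 2) - 13 = (2 + T) - 13 = -11 + T)
(f(-2 - 28) + w(-21, -41)) + 42² = ((-11 + (-2 - 28)) + (-41)²) + 42² = ((-11 - 30) + 1681) + 1764 = (-41 + 1681) + 1764 = 1640 + 1764 = 3404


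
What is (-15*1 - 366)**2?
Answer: 145161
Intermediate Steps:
(-15*1 - 366)**2 = (-15 - 366)**2 = (-381)**2 = 145161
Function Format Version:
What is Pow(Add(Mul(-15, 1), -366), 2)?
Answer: 145161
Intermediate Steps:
Pow(Add(Mul(-15, 1), -366), 2) = Pow(Add(-15, -366), 2) = Pow(-381, 2) = 145161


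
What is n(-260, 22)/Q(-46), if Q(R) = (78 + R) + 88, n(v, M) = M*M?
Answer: 121/30 ≈ 4.0333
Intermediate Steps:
n(v, M) = M²
Q(R) = 166 + R
n(-260, 22)/Q(-46) = 22²/(166 - 46) = 484/120 = 484*(1/120) = 121/30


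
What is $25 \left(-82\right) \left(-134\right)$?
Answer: $274700$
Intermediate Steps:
$25 \left(-82\right) \left(-134\right) = \left(-2050\right) \left(-134\right) = 274700$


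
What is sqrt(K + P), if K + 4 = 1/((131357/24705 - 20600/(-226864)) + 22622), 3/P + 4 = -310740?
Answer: I*sqrt(25250436346578109116288190070521474)/79452272443298132 ≈ 2.0*I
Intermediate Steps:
P = -3/310744 (P = 3/(-4 - 310740) = 3/(-310744) = 3*(-1/310744) = -3/310744 ≈ -9.6542e-6)
K = -63408934246654/15852408707761 (K = -4 + 1/((131357/24705 - 20600/(-226864)) + 22622) = -4 + 1/((131357*(1/24705) - 20600*(-1/226864)) + 22622) = -4 + 1/((131357/24705 + 2575/28358) + 22622) = -4 + 1/(3788637181/700584390 + 22622) = -4 + 1/(15852408707761/700584390) = -4 + 700584390/15852408707761 = -63408934246654/15852408707761 ≈ -4.0000)
sqrt(K + P) = sqrt(-63408934246654/15852408707761 - 3/310744) = sqrt(-635612690992528189/158904544886596264) = I*sqrt(25250436346578109116288190070521474)/79452272443298132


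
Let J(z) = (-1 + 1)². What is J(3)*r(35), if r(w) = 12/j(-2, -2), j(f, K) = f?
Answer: 0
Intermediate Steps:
r(w) = -6 (r(w) = 12/(-2) = 12*(-½) = -6)
J(z) = 0 (J(z) = 0² = 0)
J(3)*r(35) = 0*(-6) = 0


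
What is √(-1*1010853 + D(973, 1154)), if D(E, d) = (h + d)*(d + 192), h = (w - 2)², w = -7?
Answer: √651457 ≈ 807.13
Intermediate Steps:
h = 81 (h = (-7 - 2)² = (-9)² = 81)
D(E, d) = (81 + d)*(192 + d) (D(E, d) = (81 + d)*(d + 192) = (81 + d)*(192 + d))
√(-1*1010853 + D(973, 1154)) = √(-1*1010853 + (15552 + 1154² + 273*1154)) = √(-1010853 + (15552 + 1331716 + 315042)) = √(-1010853 + 1662310) = √651457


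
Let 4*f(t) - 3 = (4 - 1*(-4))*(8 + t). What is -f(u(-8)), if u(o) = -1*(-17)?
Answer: -203/4 ≈ -50.750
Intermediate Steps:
u(o) = 17
f(t) = 67/4 + 2*t (f(t) = 3/4 + ((4 - 1*(-4))*(8 + t))/4 = 3/4 + ((4 + 4)*(8 + t))/4 = 3/4 + (8*(8 + t))/4 = 3/4 + (64 + 8*t)/4 = 3/4 + (16 + 2*t) = 67/4 + 2*t)
-f(u(-8)) = -(67/4 + 2*17) = -(67/4 + 34) = -1*203/4 = -203/4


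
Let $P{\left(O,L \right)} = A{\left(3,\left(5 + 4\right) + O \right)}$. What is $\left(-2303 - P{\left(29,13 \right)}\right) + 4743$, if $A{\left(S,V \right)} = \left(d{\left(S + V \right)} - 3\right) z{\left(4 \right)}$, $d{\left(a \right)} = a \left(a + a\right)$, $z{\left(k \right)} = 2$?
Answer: $-4278$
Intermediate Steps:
$d{\left(a \right)} = 2 a^{2}$ ($d{\left(a \right)} = a 2 a = 2 a^{2}$)
$A{\left(S,V \right)} = -6 + 4 \left(S + V\right)^{2}$ ($A{\left(S,V \right)} = \left(2 \left(S + V\right)^{2} - 3\right) 2 = \left(-3 + 2 \left(S + V\right)^{2}\right) 2 = -6 + 4 \left(S + V\right)^{2}$)
$P{\left(O,L \right)} = -6 + 4 \left(12 + O\right)^{2}$ ($P{\left(O,L \right)} = -6 + 4 \left(3 + \left(\left(5 + 4\right) + O\right)\right)^{2} = -6 + 4 \left(3 + \left(9 + O\right)\right)^{2} = -6 + 4 \left(12 + O\right)^{2}$)
$\left(-2303 - P{\left(29,13 \right)}\right) + 4743 = \left(-2303 - \left(-6 + 4 \left(12 + 29\right)^{2}\right)\right) + 4743 = \left(-2303 - \left(-6 + 4 \cdot 41^{2}\right)\right) + 4743 = \left(-2303 - \left(-6 + 4 \cdot 1681\right)\right) + 4743 = \left(-2303 - \left(-6 + 6724\right)\right) + 4743 = \left(-2303 - 6718\right) + 4743 = -9021 + 4743 = -4278$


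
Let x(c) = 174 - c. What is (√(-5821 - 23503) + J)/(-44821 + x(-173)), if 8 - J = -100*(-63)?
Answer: 3146/22237 - I*√7331/22237 ≈ 0.14148 - 0.0038504*I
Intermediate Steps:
J = -6292 (J = 8 - (-100)*(-63) = 8 - 1*6300 = 8 - 6300 = -6292)
(√(-5821 - 23503) + J)/(-44821 + x(-173)) = (√(-5821 - 23503) - 6292)/(-44821 + (174 - 1*(-173))) = (√(-29324) - 6292)/(-44821 + (174 + 173)) = (2*I*√7331 - 6292)/(-44821 + 347) = (-6292 + 2*I*√7331)/(-44474) = (-6292 + 2*I*√7331)*(-1/44474) = 3146/22237 - I*√7331/22237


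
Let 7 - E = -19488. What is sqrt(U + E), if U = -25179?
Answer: 14*I*sqrt(29) ≈ 75.392*I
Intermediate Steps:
E = 19495 (E = 7 - 1*(-19488) = 7 + 19488 = 19495)
sqrt(U + E) = sqrt(-25179 + 19495) = sqrt(-5684) = 14*I*sqrt(29)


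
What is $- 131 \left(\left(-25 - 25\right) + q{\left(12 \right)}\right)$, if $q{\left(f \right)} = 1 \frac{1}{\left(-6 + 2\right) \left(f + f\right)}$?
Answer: $\frac{628931}{96} \approx 6551.4$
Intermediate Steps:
$q{\left(f \right)} = - \frac{1}{8 f}$ ($q{\left(f \right)} = 1 \frac{1}{\left(-4\right) 2 f} = 1 \frac{1}{\left(-8\right) f} = 1 \left(- \frac{1}{8 f}\right) = - \frac{1}{8 f}$)
$- 131 \left(\left(-25 - 25\right) + q{\left(12 \right)}\right) = - 131 \left(\left(-25 - 25\right) - \frac{1}{8 \cdot 12}\right) = - 131 \left(-50 - \frac{1}{96}\right) = \left(-131\right) \left(- \frac{4801}{96}\right) = \frac{628931}{96}$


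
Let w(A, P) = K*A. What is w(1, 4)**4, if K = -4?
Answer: 256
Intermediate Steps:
w(A, P) = -4*A
w(1, 4)**4 = (-4*1)**4 = (-4)**4 = 256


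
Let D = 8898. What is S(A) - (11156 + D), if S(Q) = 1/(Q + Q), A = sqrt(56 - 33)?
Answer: -20054 + sqrt(23)/46 ≈ -20054.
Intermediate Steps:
A = sqrt(23) ≈ 4.7958
S(Q) = 1/(2*Q)
S(A) - (11156 + D) = 1/(2*(sqrt(23))) - (11156 + 8898) = (sqrt(23)/23)/2 - 1*20054 = sqrt(23)/46 - 20054 = -20054 + sqrt(23)/46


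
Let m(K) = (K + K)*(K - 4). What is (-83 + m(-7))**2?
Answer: 5041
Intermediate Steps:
m(K) = 2*K*(-4 + K) (m(K) = (2*K)*(-4 + K) = 2*K*(-4 + K))
(-83 + m(-7))**2 = (-83 + 2*(-7)*(-4 - 7))**2 = (-83 + 2*(-7)*(-11))**2 = (-83 + 154)**2 = 71**2 = 5041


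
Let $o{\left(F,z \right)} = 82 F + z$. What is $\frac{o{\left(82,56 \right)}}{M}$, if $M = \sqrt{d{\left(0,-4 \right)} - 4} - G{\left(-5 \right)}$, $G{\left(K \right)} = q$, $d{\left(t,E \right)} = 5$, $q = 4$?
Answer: $-2260$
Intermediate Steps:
$G{\left(K \right)} = 4$
$o{\left(F,z \right)} = z + 82 F$
$M = -3$ ($M = \sqrt{5 - 4} - 4 = \sqrt{1} - 4 = 1 - 4 = -3$)
$\frac{o{\left(82,56 \right)}}{M} = \frac{56 + 82 \cdot 82}{-3} = \left(56 + 6724\right) \left(- \frac{1}{3}\right) = 6780 \left(- \frac{1}{3}\right) = -2260$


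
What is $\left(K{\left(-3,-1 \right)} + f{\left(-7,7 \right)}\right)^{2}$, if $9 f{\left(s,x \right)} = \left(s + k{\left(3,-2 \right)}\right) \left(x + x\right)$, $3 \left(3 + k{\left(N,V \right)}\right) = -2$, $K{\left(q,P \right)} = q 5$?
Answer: $\frac{727609}{729} \approx 998.09$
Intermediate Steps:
$K{\left(q,P \right)} = 5 q$
$k{\left(N,V \right)} = - \frac{11}{3}$ ($k{\left(N,V \right)} = -3 + \frac{1}{3} \left(-2\right) = -3 - \frac{2}{3} = - \frac{11}{3}$)
$f{\left(s,x \right)} = \frac{2 x \left(- \frac{11}{3} + s\right)}{9}$ ($f{\left(s,x \right)} = \frac{\left(s - \frac{11}{3}\right) \left(x + x\right)}{9} = \frac{\left(- \frac{11}{3} + s\right) 2 x}{9} = \frac{2 x \left(- \frac{11}{3} + s\right)}{9}$)
$\left(K{\left(-3,-1 \right)} + f{\left(-7,7 \right)}\right)^{2} = \left(5 \left(-3\right) + \frac{2}{27} \cdot 7 \left(-11 + 3 \left(-7\right)\right)\right)^{2} = \left(-15 + \frac{2}{27} \cdot 7 \left(-11 - 21\right)\right)^{2} = \left(-15 + \frac{2}{27} \cdot 7 \left(-32\right)\right)^{2} = \left(-15 - \frac{448}{27}\right)^{2} = \left(- \frac{853}{27}\right)^{2} = \frac{727609}{729}$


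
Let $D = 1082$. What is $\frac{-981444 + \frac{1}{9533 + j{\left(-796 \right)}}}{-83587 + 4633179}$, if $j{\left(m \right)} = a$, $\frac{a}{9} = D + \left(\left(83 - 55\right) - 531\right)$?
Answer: $- \frac{14470410335}{67079184448} \approx -0.21572$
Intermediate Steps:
$a = 5211$ ($a = 9 \left(1082 + \left(\left(83 - 55\right) - 531\right)\right) = 9 \left(1082 + \left(28 - 531\right)\right) = 9 \left(1082 - 503\right) = 9 \cdot 579 = 5211$)
$j{\left(m \right)} = 5211$
$\frac{-981444 + \frac{1}{9533 + j{\left(-796 \right)}}}{-83587 + 4633179} = \frac{-981444 + \frac{1}{9533 + 5211}}{-83587 + 4633179} = \frac{-981444 + \frac{1}{14744}}{4549592} = \left(-981444 + \frac{1}{14744}\right) \frac{1}{4549592} = \left(- \frac{14470410335}{14744}\right) \frac{1}{4549592} = - \frac{14470410335}{67079184448}$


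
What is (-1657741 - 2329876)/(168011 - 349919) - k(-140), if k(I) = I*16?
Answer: 411461537/181908 ≈ 2261.9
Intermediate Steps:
k(I) = 16*I
(-1657741 - 2329876)/(168011 - 349919) - k(-140) = (-1657741 - 2329876)/(168011 - 349919) - 16*(-140) = -3987617/(-181908) - 1*(-2240) = -3987617*(-1/181908) + 2240 = 3987617/181908 + 2240 = 411461537/181908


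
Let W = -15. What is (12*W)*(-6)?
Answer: 1080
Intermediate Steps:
(12*W)*(-6) = (12*(-15))*(-6) = -180*(-6) = 1080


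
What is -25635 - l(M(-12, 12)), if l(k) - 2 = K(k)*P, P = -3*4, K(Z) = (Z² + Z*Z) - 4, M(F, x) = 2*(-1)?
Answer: -25589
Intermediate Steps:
M(F, x) = -2
K(Z) = -4 + 2*Z² (K(Z) = (Z² + Z²) - 4 = 2*Z² - 4 = -4 + 2*Z²)
P = -12
l(k) = 50 - 24*k² (l(k) = 2 + (-4 + 2*k²)*(-12) = 2 + (48 - 24*k²) = 50 - 24*k²)
-25635 - l(M(-12, 12)) = -25635 - (50 - 24*(-2)²) = -25635 - (50 - 24*4) = -25635 - (50 - 96) = -25635 - 1*(-46) = -25635 + 46 = -25589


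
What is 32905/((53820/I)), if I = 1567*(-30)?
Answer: -51562135/1794 ≈ -28741.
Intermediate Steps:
I = -47010
32905/((53820/I)) = 32905/((53820/(-47010))) = 32905/((53820*(-1/47010))) = 32905/(-1794/1567) = 32905*(-1567/1794) = -51562135/1794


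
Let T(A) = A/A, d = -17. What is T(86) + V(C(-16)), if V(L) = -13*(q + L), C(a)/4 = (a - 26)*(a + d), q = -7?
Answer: -71980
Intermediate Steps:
C(a) = 4*(-26 + a)*(-17 + a) (C(a) = 4*((a - 26)*(a - 17)) = 4*((-26 + a)*(-17 + a)) = 4*(-26 + a)*(-17 + a))
T(A) = 1
V(L) = 91 - 13*L (V(L) = -13*(-7 + L) = 91 - 13*L)
T(86) + V(C(-16)) = 1 + (91 - 13*(1768 - 172*(-16) + 4*(-16)**2)) = 1 + (91 - 13*(1768 + 2752 + 4*256)) = 1 + (91 - 13*(1768 + 2752 + 1024)) = 1 + (91 - 13*5544) = 1 + (91 - 72072) = 1 - 71981 = -71980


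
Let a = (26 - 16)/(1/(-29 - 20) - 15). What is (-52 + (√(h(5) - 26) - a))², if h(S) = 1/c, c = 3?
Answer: 1060181995/406272 - 6297*I*√231/184 ≈ 2609.5 - 520.14*I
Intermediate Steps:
h(S) = ⅓ (h(S) = 1/3 = ⅓)
a = -245/368 (a = 10/(1/(-49) - 15) = 10/(-1/49 - 15) = 10/(-736/49) = 10*(-49/736) = -245/368 ≈ -0.66576)
(-52 + (√(h(5) - 26) - a))² = (-52 + (√(⅓ - 26) - 1*(-245/368)))² = (-52 + (√(-77/3) + 245/368))² = (-52 + (I*√231/3 + 245/368))² = (-52 + (245/368 + I*√231/3))² = (-18891/368 + I*√231/3)²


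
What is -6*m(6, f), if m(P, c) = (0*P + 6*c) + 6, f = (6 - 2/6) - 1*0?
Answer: -240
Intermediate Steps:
f = 17/3 (f = (6 - 2*⅙) + 0 = (6 - ⅓) + 0 = 17/3 + 0 = 17/3 ≈ 5.6667)
m(P, c) = 6 + 6*c (m(P, c) = (0 + 6*c) + 6 = 6*c + 6 = 6 + 6*c)
-6*m(6, f) = -6*(6 + 6*(17/3)) = -6*(6 + 34) = -6*40 = -240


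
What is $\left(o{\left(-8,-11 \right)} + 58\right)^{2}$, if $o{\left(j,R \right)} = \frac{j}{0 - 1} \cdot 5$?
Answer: $9604$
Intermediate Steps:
$o{\left(j,R \right)} = - 5 j$ ($o{\left(j,R \right)} = \frac{j}{-1} \cdot 5 = j \left(-1\right) 5 = - j 5 = - 5 j$)
$\left(o{\left(-8,-11 \right)} + 58\right)^{2} = \left(\left(-5\right) \left(-8\right) + 58\right)^{2} = \left(40 + 58\right)^{2} = 98^{2} = 9604$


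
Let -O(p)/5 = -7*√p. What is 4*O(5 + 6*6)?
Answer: 140*√41 ≈ 896.44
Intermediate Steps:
O(p) = 35*√p (O(p) = -(-35)*√p = 35*√p)
4*O(5 + 6*6) = 4*(35*√(5 + 6*6)) = 4*(35*√(5 + 36)) = 4*(35*√41) = 140*√41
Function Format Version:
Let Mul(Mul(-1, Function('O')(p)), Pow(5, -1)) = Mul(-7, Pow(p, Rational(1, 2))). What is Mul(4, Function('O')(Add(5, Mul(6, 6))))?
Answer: Mul(140, Pow(41, Rational(1, 2))) ≈ 896.44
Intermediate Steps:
Function('O')(p) = Mul(35, Pow(p, Rational(1, 2))) (Function('O')(p) = Mul(-5, Mul(-7, Pow(p, Rational(1, 2)))) = Mul(35, Pow(p, Rational(1, 2))))
Mul(4, Function('O')(Add(5, Mul(6, 6)))) = Mul(4, Mul(35, Pow(Add(5, Mul(6, 6)), Rational(1, 2)))) = Mul(4, Mul(35, Pow(Add(5, 36), Rational(1, 2)))) = Mul(4, Mul(35, Pow(41, Rational(1, 2)))) = Mul(140, Pow(41, Rational(1, 2)))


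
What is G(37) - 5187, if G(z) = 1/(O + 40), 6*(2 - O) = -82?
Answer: -866226/167 ≈ -5187.0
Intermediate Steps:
O = 47/3 (O = 2 - ⅙*(-82) = 2 + 41/3 = 47/3 ≈ 15.667)
G(z) = 3/167 (G(z) = 1/(47/3 + 40) = 1/(167/3) = 3/167)
G(37) - 5187 = 3/167 - 5187 = -866226/167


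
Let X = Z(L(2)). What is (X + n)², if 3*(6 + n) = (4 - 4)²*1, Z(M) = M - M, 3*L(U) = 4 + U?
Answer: 36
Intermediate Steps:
L(U) = 4/3 + U/3 (L(U) = (4 + U)/3 = 4/3 + U/3)
Z(M) = 0
X = 0
n = -6 (n = -6 + ((4 - 4)²*1)/3 = -6 + (0²*1)/3 = -6 + (0*1)/3 = -6 + (⅓)*0 = -6 + 0 = -6)
(X + n)² = (0 - 6)² = (-6)² = 36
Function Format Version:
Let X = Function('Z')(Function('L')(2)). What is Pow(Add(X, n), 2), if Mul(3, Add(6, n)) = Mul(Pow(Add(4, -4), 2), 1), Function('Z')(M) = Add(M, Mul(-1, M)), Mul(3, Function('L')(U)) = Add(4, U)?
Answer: 36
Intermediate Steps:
Function('L')(U) = Add(Rational(4, 3), Mul(Rational(1, 3), U)) (Function('L')(U) = Mul(Rational(1, 3), Add(4, U)) = Add(Rational(4, 3), Mul(Rational(1, 3), U)))
Function('Z')(M) = 0
X = 0
n = -6 (n = Add(-6, Mul(Rational(1, 3), Mul(Pow(Add(4, -4), 2), 1))) = Add(-6, Mul(Rational(1, 3), Mul(Pow(0, 2), 1))) = Add(-6, Mul(Rational(1, 3), Mul(0, 1))) = Add(-6, Mul(Rational(1, 3), 0)) = Add(-6, 0) = -6)
Pow(Add(X, n), 2) = Pow(Add(0, -6), 2) = Pow(-6, 2) = 36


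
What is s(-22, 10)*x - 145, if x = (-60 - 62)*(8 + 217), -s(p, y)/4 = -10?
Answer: -1098145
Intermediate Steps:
s(p, y) = 40 (s(p, y) = -4*(-10) = 40)
x = -27450 (x = -122*225 = -27450)
s(-22, 10)*x - 145 = 40*(-27450) - 145 = -1098000 - 145 = -1098145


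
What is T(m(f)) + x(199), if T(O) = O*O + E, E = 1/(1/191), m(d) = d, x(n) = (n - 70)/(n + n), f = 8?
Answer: 101619/398 ≈ 255.32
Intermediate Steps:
x(n) = (-70 + n)/(2*n) (x(n) = (-70 + n)/((2*n)) = (-70 + n)*(1/(2*n)) = (-70 + n)/(2*n))
E = 191 (E = 1/(1/191) = 191)
T(O) = 191 + O² (T(O) = O*O + 191 = O² + 191 = 191 + O²)
T(m(f)) + x(199) = (191 + 8²) + (½)*(-70 + 199)/199 = (191 + 64) + (½)*(1/199)*129 = 255 + 129/398 = 101619/398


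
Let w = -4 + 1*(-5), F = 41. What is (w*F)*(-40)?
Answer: 14760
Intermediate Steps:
w = -9 (w = -4 - 5 = -9)
(w*F)*(-40) = -9*41*(-40) = -369*(-40) = 14760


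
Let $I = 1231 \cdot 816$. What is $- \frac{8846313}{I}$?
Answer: $- \frac{2948771}{334832} \approx -8.8067$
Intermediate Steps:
$I = 1004496$
$- \frac{8846313}{I} = - \frac{8846313}{1004496} = \left(-8846313\right) \frac{1}{1004496} = - \frac{2948771}{334832}$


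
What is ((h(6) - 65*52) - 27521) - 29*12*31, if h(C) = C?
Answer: -41683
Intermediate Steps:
((h(6) - 65*52) - 27521) - 29*12*31 = ((6 - 65*52) - 27521) - 29*12*31 = ((6 - 3380) - 27521) - 348*31 = (-3374 - 27521) - 10788 = -30895 - 10788 = -41683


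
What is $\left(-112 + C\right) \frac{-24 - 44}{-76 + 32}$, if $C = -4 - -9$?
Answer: $- \frac{1819}{11} \approx -165.36$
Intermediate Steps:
$C = 5$ ($C = -4 + 9 = 5$)
$\left(-112 + C\right) \frac{-24 - 44}{-76 + 32} = \left(-112 + 5\right) \frac{-24 - 44}{-76 + 32} = - 107 \left(- \frac{68}{-44}\right) = - 107 \left(\left(-68\right) \left(- \frac{1}{44}\right)\right) = \left(-107\right) \frac{17}{11} = - \frac{1819}{11}$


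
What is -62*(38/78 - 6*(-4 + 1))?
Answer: -44702/39 ≈ -1146.2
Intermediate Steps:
-62*(38/78 - 6*(-4 + 1)) = -62*(38*(1/78) - 6*(-3)) = -62*(19/39 + 18) = -62*721/39 = -44702/39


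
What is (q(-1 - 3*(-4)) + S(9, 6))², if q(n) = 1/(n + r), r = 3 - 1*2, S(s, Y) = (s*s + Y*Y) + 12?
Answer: 2399401/144 ≈ 16663.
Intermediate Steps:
S(s, Y) = 12 + Y² + s² (S(s, Y) = (s² + Y²) + 12 = (Y² + s²) + 12 = 12 + Y² + s²)
r = 1 (r = 3 - 2 = 1)
q(n) = 1/(1 + n) (q(n) = 1/(n + 1) = 1/(1 + n))
(q(-1 - 3*(-4)) + S(9, 6))² = (1/(1 + (-1 - 3*(-4))) + (12 + 6² + 9²))² = (1/(1 + (-1 + 12)) + (12 + 36 + 81))² = (1/(1 + 11) + 129)² = (1/12 + 129)² = (1549/12)² = 2399401/144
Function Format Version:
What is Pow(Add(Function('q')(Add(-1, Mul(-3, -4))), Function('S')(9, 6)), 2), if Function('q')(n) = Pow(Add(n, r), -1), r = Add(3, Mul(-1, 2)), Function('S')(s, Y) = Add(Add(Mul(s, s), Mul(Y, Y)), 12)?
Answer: Rational(2399401, 144) ≈ 16663.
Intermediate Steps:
Function('S')(s, Y) = Add(12, Pow(Y, 2), Pow(s, 2)) (Function('S')(s, Y) = Add(Add(Pow(s, 2), Pow(Y, 2)), 12) = Add(Add(Pow(Y, 2), Pow(s, 2)), 12) = Add(12, Pow(Y, 2), Pow(s, 2)))
r = 1 (r = Add(3, -2) = 1)
Function('q')(n) = Pow(Add(1, n), -1) (Function('q')(n) = Pow(Add(n, 1), -1) = Pow(Add(1, n), -1))
Pow(Add(Function('q')(Add(-1, Mul(-3, -4))), Function('S')(9, 6)), 2) = Pow(Add(Pow(Add(1, Add(-1, Mul(-3, -4))), -1), Add(12, Pow(6, 2), Pow(9, 2))), 2) = Pow(Add(Pow(Add(1, Add(-1, 12)), -1), Add(12, 36, 81)), 2) = Pow(Add(Pow(Add(1, 11), -1), 129), 2) = Pow(Add(Pow(12, -1), 129), 2) = Pow(Add(Rational(1, 12), 129), 2) = Pow(Rational(1549, 12), 2) = Rational(2399401, 144)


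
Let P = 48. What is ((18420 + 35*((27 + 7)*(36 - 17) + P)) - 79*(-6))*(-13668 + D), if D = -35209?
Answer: -2110704368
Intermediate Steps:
((18420 + 35*((27 + 7)*(36 - 17) + P)) - 79*(-6))*(-13668 + D) = ((18420 + 35*((27 + 7)*(36 - 17) + 48)) - 79*(-6))*(-13668 - 35209) = ((18420 + 35*(34*19 + 48)) + 474)*(-48877) = ((18420 + 35*(646 + 48)) + 474)*(-48877) = ((18420 + 35*694) + 474)*(-48877) = ((18420 + 24290) + 474)*(-48877) = (42710 + 474)*(-48877) = 43184*(-48877) = -2110704368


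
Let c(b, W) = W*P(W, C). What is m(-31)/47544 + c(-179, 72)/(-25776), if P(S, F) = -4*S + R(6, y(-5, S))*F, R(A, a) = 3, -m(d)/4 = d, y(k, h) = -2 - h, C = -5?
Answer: 903139/1063797 ≈ 0.84898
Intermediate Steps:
m(d) = -4*d
P(S, F) = -4*S + 3*F
c(b, W) = W*(-15 - 4*W) (c(b, W) = W*(-4*W + 3*(-5)) = W*(-4*W - 15) = W*(-15 - 4*W))
m(-31)/47544 + c(-179, 72)/(-25776) = -4*(-31)/47544 - 1*72*(15 + 4*72)/(-25776) = 124*(1/47544) - 1*72*(15 + 288)*(-1/25776) = 31/11886 - 1*72*303*(-1/25776) = 31/11886 - 21816*(-1/25776) = 31/11886 + 303/358 = 903139/1063797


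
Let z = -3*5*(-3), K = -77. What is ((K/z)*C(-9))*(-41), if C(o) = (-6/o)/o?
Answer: -6314/1215 ≈ -5.1967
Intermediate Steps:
C(o) = -6/o**2
z = 45 (z = -15*(-3) = 45)
((K/z)*C(-9))*(-41) = ((-77/45)*(-6/(-9)**2))*(-41) = ((-77*1/45)*(-6*1/81))*(-41) = -77/45*(-2/27)*(-41) = (154/1215)*(-41) = -6314/1215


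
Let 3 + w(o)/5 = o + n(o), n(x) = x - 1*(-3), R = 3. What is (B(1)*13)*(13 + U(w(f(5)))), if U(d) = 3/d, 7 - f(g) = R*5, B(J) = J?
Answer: 13481/80 ≈ 168.51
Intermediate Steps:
n(x) = 3 + x (n(x) = x + 3 = 3 + x)
f(g) = -8 (f(g) = 7 - 3*5 = 7 - 1*15 = 7 - 15 = -8)
w(o) = 10*o (w(o) = -15 + 5*(o + (3 + o)) = -15 + 5*(3 + 2*o) = -15 + (15 + 10*o) = 10*o)
(B(1)*13)*(13 + U(w(f(5)))) = (1*13)*(13 + 3/((10*(-8)))) = 13*(13 + 3/(-80)) = 13*(13 + 3*(-1/80)) = 13*(13 - 3/80) = 13*(1037/80) = 13481/80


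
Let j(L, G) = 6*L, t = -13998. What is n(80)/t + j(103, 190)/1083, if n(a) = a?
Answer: 1427354/2526639 ≈ 0.56492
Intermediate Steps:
n(80)/t + j(103, 190)/1083 = 80/(-13998) + (6*103)/1083 = 80*(-1/13998) + 618*(1/1083) = -40/6999 + 206/361 = 1427354/2526639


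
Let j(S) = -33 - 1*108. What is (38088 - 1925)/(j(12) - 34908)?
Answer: -36163/35049 ≈ -1.0318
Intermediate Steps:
j(S) = -141 (j(S) = -33 - 108 = -141)
(38088 - 1925)/(j(12) - 34908) = (38088 - 1925)/(-141 - 34908) = 36163/(-35049) = 36163*(-1/35049) = -36163/35049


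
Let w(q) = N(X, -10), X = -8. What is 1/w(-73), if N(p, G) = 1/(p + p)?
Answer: -16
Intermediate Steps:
N(p, G) = 1/(2*p)
w(q) = -1/16 (w(q) = (1/2)/(-8) = (1/2)*(-1/8) = -1/16)
1/w(-73) = 1/(-1/16) = -16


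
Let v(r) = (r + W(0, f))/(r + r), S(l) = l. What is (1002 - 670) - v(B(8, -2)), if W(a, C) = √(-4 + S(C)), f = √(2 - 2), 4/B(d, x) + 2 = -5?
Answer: 663/2 + 7*I/4 ≈ 331.5 + 1.75*I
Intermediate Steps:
B(d, x) = -4/7 (B(d, x) = 4/(-2 - 5) = 4/(-7) = 4*(-⅐) = -4/7)
f = 0 (f = √0 = 0)
W(a, C) = √(-4 + C)
v(r) = (r + 2*I)/(2*r) (v(r) = (r + √(-4 + 0))/(r + r) = (r + √(-4))/((2*r)) = (r + 2*I)*(1/(2*r)) = (r + 2*I)/(2*r))
(1002 - 670) - v(B(8, -2)) = (1002 - 670) - (I + (½)*(-4/7))/(-4/7) = 332 - (-7)*(I - 2/7)/4 = 332 - (-7)*(-2/7 + I)/4 = 332 - (½ - 7*I/4) = 332 + (-½ + 7*I/4) = 663/2 + 7*I/4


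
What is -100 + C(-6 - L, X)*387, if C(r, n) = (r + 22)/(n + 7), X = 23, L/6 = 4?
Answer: -1016/5 ≈ -203.20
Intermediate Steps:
L = 24 (L = 6*4 = 24)
C(r, n) = (22 + r)/(7 + n)
-100 + C(-6 - L, X)*387 = -100 + ((22 + (-6 - 1*24))/(7 + 23))*387 = -100 + ((22 + (-6 - 24))/30)*387 = -100 + ((22 - 30)/30)*387 = -100 + ((1/30)*(-8))*387 = -100 - 4/15*387 = -100 - 516/5 = -1016/5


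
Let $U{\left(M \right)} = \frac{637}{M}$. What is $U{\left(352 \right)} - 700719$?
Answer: $- \frac{246652451}{352} \approx -7.0072 \cdot 10^{5}$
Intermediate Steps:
$U{\left(352 \right)} - 700719 = \frac{637}{352} - 700719 = - \frac{246652451}{352}$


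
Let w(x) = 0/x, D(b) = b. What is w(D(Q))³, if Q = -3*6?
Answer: 0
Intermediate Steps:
Q = -18
w(x) = 0
w(D(Q))³ = 0³ = 0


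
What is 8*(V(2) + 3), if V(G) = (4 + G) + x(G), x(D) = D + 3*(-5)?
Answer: -32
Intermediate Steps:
x(D) = -15 + D (x(D) = D - 15 = -15 + D)
V(G) = -11 + 2*G (V(G) = (4 + G) + (-15 + G) = -11 + 2*G)
8*(V(2) + 3) = 8*((-11 + 2*2) + 3) = 8*((-11 + 4) + 3) = 8*(-7 + 3) = 8*(-4) = -32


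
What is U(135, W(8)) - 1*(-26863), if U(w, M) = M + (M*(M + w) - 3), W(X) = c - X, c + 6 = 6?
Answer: 25836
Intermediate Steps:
c = 0 (c = -6 + 6 = 0)
W(X) = -X (W(X) = 0 - X = -X)
U(w, M) = -3 + M + M*(M + w) (U(w, M) = M + (-3 + M*(M + w)) = -3 + M + M*(M + w))
U(135, W(8)) - 1*(-26863) = (-3 - 1*8 + (-1*8)² - 1*8*135) - 1*(-26863) = (-3 - 8 + (-8)² - 8*135) + 26863 = (-3 - 8 + 64 - 1080) + 26863 = -1027 + 26863 = 25836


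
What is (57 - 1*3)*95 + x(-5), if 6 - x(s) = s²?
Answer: 5111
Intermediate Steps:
x(s) = 6 - s²
(57 - 1*3)*95 + x(-5) = (57 - 1*3)*95 + (6 - 1*(-5)²) = (57 - 3)*95 + (6 - 1*25) = 54*95 + (6 - 25) = 5130 - 19 = 5111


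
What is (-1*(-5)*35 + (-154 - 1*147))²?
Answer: 15876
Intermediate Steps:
(-1*(-5)*35 + (-154 - 1*147))² = (5*35 + (-154 - 147))² = (175 - 301)² = (-126)² = 15876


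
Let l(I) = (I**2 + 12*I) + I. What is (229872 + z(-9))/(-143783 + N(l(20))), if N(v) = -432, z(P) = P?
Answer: -229863/144215 ≈ -1.5939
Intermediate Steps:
l(I) = I**2 + 13*I
(229872 + z(-9))/(-143783 + N(l(20))) = (229872 - 9)/(-143783 - 432) = 229863/(-144215) = 229863*(-1/144215) = -229863/144215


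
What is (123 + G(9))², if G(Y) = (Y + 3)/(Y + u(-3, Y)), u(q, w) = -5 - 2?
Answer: 16641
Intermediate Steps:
u(q, w) = -7
G(Y) = (3 + Y)/(-7 + Y) (G(Y) = (Y + 3)/(Y - 7) = (3 + Y)/(-7 + Y))
(123 + G(9))² = (123 + (3 + 9)/(-7 + 9))² = (123 + 12/2)² = (123 + (½)*12)² = (123 + 6)² = 129² = 16641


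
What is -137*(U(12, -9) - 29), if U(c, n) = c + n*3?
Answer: 6028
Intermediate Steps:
U(c, n) = c + 3*n
-137*(U(12, -9) - 29) = -137*((12 + 3*(-9)) - 29) = -137*((12 - 27) - 29) = -137*(-15 - 29) = -137*(-44) = 6028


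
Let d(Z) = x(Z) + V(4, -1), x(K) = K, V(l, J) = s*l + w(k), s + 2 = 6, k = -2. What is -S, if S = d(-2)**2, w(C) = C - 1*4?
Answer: -64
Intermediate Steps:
s = 4 (s = -2 + 6 = 4)
w(C) = -4 + C (w(C) = C - 4 = -4 + C)
V(l, J) = -6 + 4*l (V(l, J) = 4*l + (-4 - 2) = 4*l - 6 = -6 + 4*l)
d(Z) = 10 + Z (d(Z) = Z + (-6 + 4*4) = Z + (-6 + 16) = Z + 10 = 10 + Z)
S = 64 (S = (10 - 2)**2 = 8**2 = 64)
-S = -1*64 = -64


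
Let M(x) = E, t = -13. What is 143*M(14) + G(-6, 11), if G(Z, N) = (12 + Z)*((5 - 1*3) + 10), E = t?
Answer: -1787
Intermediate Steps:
E = -13
M(x) = -13
G(Z, N) = 144 + 12*Z (G(Z, N) = (12 + Z)*((5 - 3) + 10) = (12 + Z)*(2 + 10) = (12 + Z)*12 = 144 + 12*Z)
143*M(14) + G(-6, 11) = 143*(-13) + (144 + 12*(-6)) = -1859 + (144 - 72) = -1859 + 72 = -1787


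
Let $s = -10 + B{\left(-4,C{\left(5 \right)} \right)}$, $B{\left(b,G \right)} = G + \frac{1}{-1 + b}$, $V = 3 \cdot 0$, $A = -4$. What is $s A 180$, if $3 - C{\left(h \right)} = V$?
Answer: $5184$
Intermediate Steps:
$V = 0$
$C{\left(h \right)} = 3$ ($C{\left(h \right)} = 3 - 0 = 3 + 0 = 3$)
$s = - \frac{36}{5}$ ($s = -10 + \frac{1 - 3 + 3 \left(-4\right)}{-1 - 4} = -10 + \frac{1 - 3 - 12}{-5} = -10 - - \frac{14}{5} = -10 + \frac{14}{5} = - \frac{36}{5} \approx -7.2$)
$s A 180 = - \frac{36 \left(\left(-4\right) 180\right)}{5} = \left(- \frac{36}{5}\right) \left(-720\right) = 5184$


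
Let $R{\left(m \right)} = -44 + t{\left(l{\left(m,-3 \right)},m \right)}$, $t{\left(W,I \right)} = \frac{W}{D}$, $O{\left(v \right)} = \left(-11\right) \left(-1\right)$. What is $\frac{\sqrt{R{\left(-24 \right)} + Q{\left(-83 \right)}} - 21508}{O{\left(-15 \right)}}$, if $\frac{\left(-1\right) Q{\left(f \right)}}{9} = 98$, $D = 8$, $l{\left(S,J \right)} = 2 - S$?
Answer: $- \frac{21508}{11} + \frac{i \sqrt{3691}}{22} \approx -1955.3 + 2.7615 i$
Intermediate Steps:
$O{\left(v \right)} = 11$
$Q{\left(f \right)} = -882$ ($Q{\left(f \right)} = \left(-9\right) 98 = -882$)
$t{\left(W,I \right)} = \frac{W}{8}$
$R{\left(m \right)} = - \frac{175}{4} - \frac{m}{8}$ ($R{\left(m \right)} = -44 + \frac{2 - m}{8} = -44 - \left(- \frac{1}{4} + \frac{m}{8}\right) = - \frac{175}{4} - \frac{m}{8}$)
$\frac{\sqrt{R{\left(-24 \right)} + Q{\left(-83 \right)}} - 21508}{O{\left(-15 \right)}} = \frac{\sqrt{\left(- \frac{175}{4} - -3\right) - 882} - 21508}{11} = \left(\sqrt{\left(- \frac{175}{4} + 3\right) - 882} - 21508\right) \frac{1}{11} = \left(\sqrt{- \frac{163}{4} - 882} - 21508\right) \frac{1}{11} = \left(\sqrt{- \frac{3691}{4}} - 21508\right) \frac{1}{11} = \left(\frac{i \sqrt{3691}}{2} - 21508\right) \frac{1}{11} = \left(-21508 + \frac{i \sqrt{3691}}{2}\right) \frac{1}{11} = - \frac{21508}{11} + \frac{i \sqrt{3691}}{22}$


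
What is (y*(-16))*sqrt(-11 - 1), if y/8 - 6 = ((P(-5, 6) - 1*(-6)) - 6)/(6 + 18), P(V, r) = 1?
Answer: -4640*I*sqrt(3)/3 ≈ -2678.9*I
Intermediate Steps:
y = 145/3 (y = 48 + 8*(((1 - 1*(-6)) - 6)/(6 + 18)) = 48 + 8*(((1 + 6) - 6)/24) = 48 + 8*((7 - 6)*(1/24)) = 48 + 8*(1*(1/24)) = 48 + 8*(1/24) = 48 + 1/3 = 145/3 ≈ 48.333)
(y*(-16))*sqrt(-11 - 1) = ((145/3)*(-16))*sqrt(-11 - 1) = -4640*I*sqrt(3)/3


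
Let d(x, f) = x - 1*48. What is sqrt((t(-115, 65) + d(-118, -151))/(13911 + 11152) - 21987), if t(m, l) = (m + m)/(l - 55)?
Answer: 21*I*sqrt(31317972910)/25063 ≈ 148.28*I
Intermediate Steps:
t(m, l) = 2*m/(-55 + l) (t(m, l) = (2*m)/(-55 + l) = 2*m/(-55 + l))
d(x, f) = -48 + x (d(x, f) = x - 48 = -48 + x)
sqrt((t(-115, 65) + d(-118, -151))/(13911 + 11152) - 21987) = sqrt((2*(-115)/(-55 + 65) + (-48 - 118))/(13911 + 11152) - 21987) = sqrt((2*(-115)/10 - 166)/25063 - 21987) = sqrt((2*(-115)*(1/10) - 166)*(1/25063) - 21987) = sqrt((-23 - 166)*(1/25063) - 21987) = sqrt(-189*1/25063 - 21987) = sqrt(-189/25063 - 21987) = sqrt(-551060370/25063) = 21*I*sqrt(31317972910)/25063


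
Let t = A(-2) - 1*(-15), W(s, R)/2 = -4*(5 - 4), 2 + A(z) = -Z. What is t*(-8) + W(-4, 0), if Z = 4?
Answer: -80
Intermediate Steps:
A(z) = -6 (A(z) = -2 - 1*4 = -2 - 4 = -6)
W(s, R) = -8 (W(s, R) = 2*(-4*(5 - 4)) = 2*(-4*1) = 2*(-4) = -8)
t = 9 (t = -6 - 1*(-15) = -6 + 15 = 9)
t*(-8) + W(-4, 0) = 9*(-8) - 8 = -72 - 8 = -80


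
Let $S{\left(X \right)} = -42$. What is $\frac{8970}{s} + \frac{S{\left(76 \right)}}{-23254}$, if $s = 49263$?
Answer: $\frac{5015653}{27275281} \approx 0.18389$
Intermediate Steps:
$\frac{8970}{s} + \frac{S{\left(76 \right)}}{-23254} = \frac{8970}{49263} - \frac{42}{-23254} = 8970 \cdot \frac{1}{49263} - - \frac{3}{1661} = \frac{2990}{16421} + \frac{3}{1661} = \frac{5015653}{27275281}$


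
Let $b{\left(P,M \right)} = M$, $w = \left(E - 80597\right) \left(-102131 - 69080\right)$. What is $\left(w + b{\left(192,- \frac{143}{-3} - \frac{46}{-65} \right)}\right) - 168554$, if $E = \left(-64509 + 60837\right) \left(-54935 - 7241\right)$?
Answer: $- \frac{7619709055711472}{195} \approx -3.9075 \cdot 10^{13}$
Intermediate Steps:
$E = 228310272$ ($E = \left(-3672\right) \left(-62176\right) = 228310272$)
$w = -39075430886425$ ($w = \left(228310272 - 80597\right) \left(-102131 - 69080\right) = 228229675 \left(-171211\right) = -39075430886425$)
$\left(w + b{\left(192,- \frac{143}{-3} - \frac{46}{-65} \right)}\right) - 168554 = \left(-39075430886425 - \left(- \frac{143}{3} - \frac{46}{65}\right)\right) - 168554 = \left(-39075430886425 - - \frac{9433}{195}\right) - 168554 = \left(-39075430886425 + \left(\frac{143}{3} + \frac{46}{65}\right)\right) - 168554 = \left(-39075430886425 + \frac{9433}{195}\right) - 168554 = - \frac{7619709022843442}{195} - 168554 = - \frac{7619709055711472}{195}$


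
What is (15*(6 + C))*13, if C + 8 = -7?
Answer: -1755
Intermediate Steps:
C = -15 (C = -8 - 7 = -15)
(15*(6 + C))*13 = (15*(6 - 15))*13 = (15*(-9))*13 = -135*13 = -1755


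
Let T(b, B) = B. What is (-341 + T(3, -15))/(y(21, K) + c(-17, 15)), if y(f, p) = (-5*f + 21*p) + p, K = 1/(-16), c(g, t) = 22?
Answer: 2848/675 ≈ 4.2193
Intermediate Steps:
K = -1/16 ≈ -0.062500
y(f, p) = -5*f + 22*p
(-341 + T(3, -15))/(y(21, K) + c(-17, 15)) = (-341 - 15)/((-5*21 + 22*(-1/16)) + 22) = -356/((-105 - 11/8) + 22) = -356/(-851/8 + 22) = -356/(-675/8) = -356*(-8/675) = 2848/675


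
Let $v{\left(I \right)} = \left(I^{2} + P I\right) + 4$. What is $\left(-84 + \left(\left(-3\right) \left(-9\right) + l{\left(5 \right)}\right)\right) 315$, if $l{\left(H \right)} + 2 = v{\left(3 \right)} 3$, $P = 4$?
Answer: $5040$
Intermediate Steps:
$v{\left(I \right)} = 4 + I^{2} + 4 I$ ($v{\left(I \right)} = \left(I^{2} + 4 I\right) + 4 = 4 + I^{2} + 4 I$)
$l{\left(H \right)} = 73$ ($l{\left(H \right)} = -2 + \left(4 + 3^{2} + 4 \cdot 3\right) 3 = -2 + \left(4 + 9 + 12\right) 3 = -2 + 25 \cdot 3 = -2 + 75 = 73$)
$\left(-84 + \left(\left(-3\right) \left(-9\right) + l{\left(5 \right)}\right)\right) 315 = \left(-84 + \left(\left(-3\right) \left(-9\right) + 73\right)\right) 315 = \left(-84 + \left(27 + 73\right)\right) 315 = \left(-84 + 100\right) 315 = 16 \cdot 315 = 5040$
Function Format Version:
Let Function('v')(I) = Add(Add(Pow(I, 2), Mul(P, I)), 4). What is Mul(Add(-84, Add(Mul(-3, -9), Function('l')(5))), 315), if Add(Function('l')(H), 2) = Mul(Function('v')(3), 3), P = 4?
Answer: 5040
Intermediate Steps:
Function('v')(I) = Add(4, Pow(I, 2), Mul(4, I)) (Function('v')(I) = Add(Add(Pow(I, 2), Mul(4, I)), 4) = Add(4, Pow(I, 2), Mul(4, I)))
Function('l')(H) = 73 (Function('l')(H) = Add(-2, Mul(Add(4, Pow(3, 2), Mul(4, 3)), 3)) = Add(-2, Mul(Add(4, 9, 12), 3)) = Add(-2, Mul(25, 3)) = Add(-2, 75) = 73)
Mul(Add(-84, Add(Mul(-3, -9), Function('l')(5))), 315) = Mul(Add(-84, Add(Mul(-3, -9), 73)), 315) = Mul(Add(-84, Add(27, 73)), 315) = Mul(Add(-84, 100), 315) = Mul(16, 315) = 5040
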